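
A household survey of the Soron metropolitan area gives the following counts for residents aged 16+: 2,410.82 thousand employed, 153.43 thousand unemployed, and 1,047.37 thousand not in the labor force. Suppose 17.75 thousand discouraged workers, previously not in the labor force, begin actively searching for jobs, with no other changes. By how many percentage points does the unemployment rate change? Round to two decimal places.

Initially, labor force = 2,410.82 + 153.43 = 2,564.25 thousand, so u = 153.43/2,564.25 = 5.98%.
After the change, unemployed and labor force both rise by 17.75 → E = 2,410.82, U = 171.18, labor force = 2,582.00 thousand.
New unemployment rate = 171.18 / 2,582.00 = 6.63%.
Change = 6.63% − 5.98% = +0.65 percentage points.

The unemployment rate changes by +0.65 percentage points.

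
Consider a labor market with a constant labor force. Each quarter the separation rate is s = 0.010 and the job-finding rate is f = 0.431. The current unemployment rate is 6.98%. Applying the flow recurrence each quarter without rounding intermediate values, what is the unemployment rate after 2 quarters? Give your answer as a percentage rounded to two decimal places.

With a fixed labor force, u_{t+1} = u_t + s·(1−u_t) − f·u_t = u_t·(1−s−f) + s.
Here 1−s−f = 0.559 and s = 0.010.
u_1 = 0.069800 × 0.559 + 0.010 = 0.049018.
u_2 = 0.049018 × 0.559 + 0.010 = 0.037401.

Unemployment rate after two quarters ≈ 3.74%.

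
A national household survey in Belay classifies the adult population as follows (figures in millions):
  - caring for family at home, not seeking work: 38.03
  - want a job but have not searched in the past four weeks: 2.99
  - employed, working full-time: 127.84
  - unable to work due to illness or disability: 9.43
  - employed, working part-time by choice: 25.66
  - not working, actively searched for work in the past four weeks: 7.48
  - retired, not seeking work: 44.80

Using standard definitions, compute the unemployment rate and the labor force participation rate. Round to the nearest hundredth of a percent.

Unemployment rate ≈ 4.65%; labor force participation rate ≈ 62.83%.

Employed = 127.84 + 25.66 = 153.50 million.
Unemployed = 7.48 million.
Labor force = 153.50 + 7.48 = 160.98 million.
Not in labor force = 38.03 + 2.99 + 9.43 + 44.80 = 95.25 million (those not working and not actively searching are outside the labor force — including those who want a job but have given up searching).
Civilian working-age population = 160.98 + 95.25 = 256.23 million.
Unemployment rate = 7.48 / 160.98 = 4.65%.
Labor force participation rate = 160.98 / 256.23 = 62.83%.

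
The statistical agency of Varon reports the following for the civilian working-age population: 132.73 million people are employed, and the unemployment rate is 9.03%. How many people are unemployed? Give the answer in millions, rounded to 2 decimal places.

Let U be the number unemployed. The labor force is E + U, and U/(E+U) = 0.0903.
So U = 0.0903 × 132.73 / (1 − 0.0903) = 11.9855 / 0.9097 ≈ 13.18 million.

About 13.18 million are unemployed.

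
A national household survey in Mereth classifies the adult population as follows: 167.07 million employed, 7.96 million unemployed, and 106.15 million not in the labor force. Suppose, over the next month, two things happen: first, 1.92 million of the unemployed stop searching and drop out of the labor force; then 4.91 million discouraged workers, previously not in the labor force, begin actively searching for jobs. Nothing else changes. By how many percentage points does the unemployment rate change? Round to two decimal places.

The unemployment rate changes by +1.60 percentage points.

Initially, labor force = 167.07 + 7.96 = 175.03 million, so u = 7.96/175.03 = 4.55%.
After the first change, unemployed and labor force both fall by 1.92 → E = 167.07, U = 6.04, labor force = 173.11 million.
After the second change, unemployed and labor force both rise by 4.91 → E = 167.07, U = 10.95, labor force = 178.02 million.
New unemployment rate = 10.95 / 178.02 = 6.15%.
Change = 6.15% − 4.55% = +1.60 percentage points.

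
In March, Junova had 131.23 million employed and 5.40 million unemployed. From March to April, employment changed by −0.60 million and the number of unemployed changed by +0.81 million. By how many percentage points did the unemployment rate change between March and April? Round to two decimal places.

March: labor force = 131.23 + 5.40 = 136.63; u = 5.40/136.63 = 3.95%.
April: labor force = 130.63 + 6.21 = 136.84; u = 6.21/136.84 = 4.54%.
Change = 4.54% − 3.95% = +0.59 pp.

The unemployment rate changed by +0.59 percentage points.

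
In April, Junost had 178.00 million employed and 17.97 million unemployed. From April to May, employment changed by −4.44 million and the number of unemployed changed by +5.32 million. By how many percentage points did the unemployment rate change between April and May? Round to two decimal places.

The unemployment rate changed by +2.66 percentage points.

April: labor force = 178.00 + 17.97 = 195.97; u = 17.97/195.97 = 9.17%.
May: labor force = 173.56 + 23.29 = 196.85; u = 23.29/196.85 = 11.83%.
Change = 11.83% − 9.17% = +2.66 pp.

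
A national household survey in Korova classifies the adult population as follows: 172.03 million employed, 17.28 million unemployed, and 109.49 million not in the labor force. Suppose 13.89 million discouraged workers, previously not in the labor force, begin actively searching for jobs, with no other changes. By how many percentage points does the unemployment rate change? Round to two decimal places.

Initially, labor force = 172.03 + 17.28 = 189.31 million, so u = 17.28/189.31 = 9.13%.
After the change, unemployed and labor force both rise by 13.89 → E = 172.03, U = 31.17, labor force = 203.20 million.
New unemployment rate = 31.17 / 203.20 = 15.34%.
Change = 15.34% − 9.13% = +6.21 percentage points.

The unemployment rate changes by +6.21 percentage points.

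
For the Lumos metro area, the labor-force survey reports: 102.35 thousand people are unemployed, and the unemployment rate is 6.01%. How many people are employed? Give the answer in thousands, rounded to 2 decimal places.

Labor force = U / u = 102.35 / 0.0601 ≈ 1,703.00 thousand.
Employed = labor force − unemployed = 1,703.00 − 102.35 = 1,600.65 thousand.

About 1,600.65 thousand are employed.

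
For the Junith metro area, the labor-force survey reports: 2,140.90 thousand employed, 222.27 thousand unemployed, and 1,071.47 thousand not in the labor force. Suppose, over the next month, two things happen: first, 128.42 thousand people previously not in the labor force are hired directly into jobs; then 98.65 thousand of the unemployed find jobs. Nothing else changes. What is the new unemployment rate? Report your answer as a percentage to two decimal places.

Initially, labor force = 2,140.90 + 222.27 = 2,363.17 thousand, so u = 222.27/2,363.17 = 9.41%.
After the first change, employed and labor force both rise by 128.42; unemployed unchanged → E = 2,269.32, U = 222.27, labor force = 2,491.59 thousand.
After the second change, unemployed falls and employed rises by 98.65; labor force unchanged → E = 2,367.97, U = 123.62, labor force = 2,491.59 thousand.
New unemployment rate = 123.62 / 2,491.59 = 4.96%.

New unemployment rate ≈ 4.96%.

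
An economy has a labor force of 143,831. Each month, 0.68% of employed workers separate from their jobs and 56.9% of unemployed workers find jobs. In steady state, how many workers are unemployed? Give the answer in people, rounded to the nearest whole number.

Steady-state unemployment rate u* = s/(s+f) = 0.68/(0.68+56.9) = 0.011810.
Unemployed = u* × labor force = 0.011810 × 143,831 ≈ 1,699.

About 1,699 are unemployed in steady state.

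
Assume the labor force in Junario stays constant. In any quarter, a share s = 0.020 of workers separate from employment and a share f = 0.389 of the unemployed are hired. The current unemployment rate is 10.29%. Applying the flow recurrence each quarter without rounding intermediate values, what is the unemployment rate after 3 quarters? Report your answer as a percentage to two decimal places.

Unemployment rate after three quarters ≈ 6.00%.

With a fixed labor force, u_{t+1} = u_t + s·(1−u_t) − f·u_t = u_t·(1−s−f) + s.
Here 1−s−f = 0.591 and s = 0.020.
u_1 = 0.102900 × 0.591 + 0.020 = 0.080814.
u_2 = 0.080814 × 0.591 + 0.020 = 0.067761.
u_3 = 0.067761 × 0.591 + 0.020 = 0.060047.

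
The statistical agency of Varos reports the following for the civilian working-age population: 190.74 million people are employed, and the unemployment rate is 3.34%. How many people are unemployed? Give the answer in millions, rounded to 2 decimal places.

Let U be the number unemployed. The labor force is E + U, and U/(E+U) = 0.0334.
So U = 0.0334 × 190.74 / (1 − 0.0334) = 6.3707 / 0.9666 ≈ 6.59 million.

About 6.59 million are unemployed.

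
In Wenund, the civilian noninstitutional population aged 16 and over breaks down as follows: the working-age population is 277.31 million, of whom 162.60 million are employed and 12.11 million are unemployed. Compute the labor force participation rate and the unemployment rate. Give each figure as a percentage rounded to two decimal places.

Labor force = employed + unemployed = 162.60 + 12.11 = 174.71 million.
Unemployment rate = 12.11 / 174.71 = 6.93%.
Labor force participation rate = 174.71 / 277.31 = 63.00%.

Labor force participation rate ≈ 63.00%; unemployment rate ≈ 6.93%.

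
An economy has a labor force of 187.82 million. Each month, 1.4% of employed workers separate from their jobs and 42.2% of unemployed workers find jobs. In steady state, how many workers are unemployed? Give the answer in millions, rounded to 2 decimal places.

About 6.03 million are unemployed in steady state.

Steady-state unemployment rate u* = s/(s+f) = 1.4/(1.4+42.2) = 0.032110.
Unemployed = u* × labor force = 0.032110 × 187.82 ≈ 6.03 million.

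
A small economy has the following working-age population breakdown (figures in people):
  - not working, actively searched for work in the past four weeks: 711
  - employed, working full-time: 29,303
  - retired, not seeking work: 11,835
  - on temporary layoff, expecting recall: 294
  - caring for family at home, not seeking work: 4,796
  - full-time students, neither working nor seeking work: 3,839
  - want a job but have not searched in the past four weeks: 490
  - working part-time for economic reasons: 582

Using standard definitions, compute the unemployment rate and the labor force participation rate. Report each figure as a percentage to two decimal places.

Employed = 29,303 + 582 = 29,885 (anyone who worked, including part-time for economic reasons, counts as employed).
Unemployed = 711 + 294 = 1,005 (jobless and actively searching, or on temporary layoff).
Labor force = 29,885 + 1,005 = 30,890.
Not in labor force = 11,835 + 4,796 + 3,839 + 490 = 20,960 (those not working and not actively searching are outside the labor force — including those who want a job but have given up searching).
Civilian working-age population = 30,890 + 20,960 = 51,850.
Unemployment rate = 1,005 / 30,890 = 3.25%.
Labor force participation rate = 30,890 / 51,850 = 59.58%.

Unemployment rate ≈ 3.25%; labor force participation rate ≈ 59.58%.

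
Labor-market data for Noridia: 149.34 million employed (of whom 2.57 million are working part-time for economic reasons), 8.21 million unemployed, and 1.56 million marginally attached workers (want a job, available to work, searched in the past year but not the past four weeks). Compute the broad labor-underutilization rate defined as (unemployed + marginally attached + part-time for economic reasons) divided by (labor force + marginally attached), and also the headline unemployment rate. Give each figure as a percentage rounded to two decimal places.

Labor force = 149.34 + 8.21 = 157.55 million.
Numerator = 8.21 + 1.56 + 2.57 = 12.34 million.
Denominator = 157.55 + 1.56 = 159.11 million.
Broad rate = 12.34 / 159.11 = 7.76%.
Headline unemployment rate = 8.21 / 157.55 = 5.21%.

Broad underutilization rate ≈ 7.76%; headline unemployment rate ≈ 5.21%.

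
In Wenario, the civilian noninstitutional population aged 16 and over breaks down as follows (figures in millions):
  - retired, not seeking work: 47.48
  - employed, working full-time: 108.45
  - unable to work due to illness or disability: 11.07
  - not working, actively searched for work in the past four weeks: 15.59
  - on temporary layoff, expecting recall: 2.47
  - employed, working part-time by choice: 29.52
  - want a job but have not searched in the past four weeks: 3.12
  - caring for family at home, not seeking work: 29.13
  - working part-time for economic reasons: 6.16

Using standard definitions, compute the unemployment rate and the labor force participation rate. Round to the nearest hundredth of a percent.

Unemployment rate ≈ 11.14%; labor force participation rate ≈ 64.11%.

Employed = 108.45 + 29.52 + 6.16 = 144.13 million (anyone who worked, including part-time for economic reasons, counts as employed).
Unemployed = 15.59 + 2.47 = 18.06 million (jobless and actively searching, or on temporary layoff).
Labor force = 144.13 + 18.06 = 162.19 million.
Not in labor force = 47.48 + 11.07 + 3.12 + 29.13 = 90.80 million (those not working and not actively searching are outside the labor force — including those who want a job but have given up searching).
Civilian working-age population = 162.19 + 90.80 = 252.99 million.
Unemployment rate = 18.06 / 162.19 = 11.14%.
Labor force participation rate = 162.19 / 252.99 = 64.11%.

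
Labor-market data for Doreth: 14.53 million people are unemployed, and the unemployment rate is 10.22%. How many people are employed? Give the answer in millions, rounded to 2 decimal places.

Labor force = U / u = 14.53 / 0.1022 ≈ 142.17 million.
Employed = labor force − unemployed = 142.17 − 14.53 = 127.64 million.

About 127.64 million are employed.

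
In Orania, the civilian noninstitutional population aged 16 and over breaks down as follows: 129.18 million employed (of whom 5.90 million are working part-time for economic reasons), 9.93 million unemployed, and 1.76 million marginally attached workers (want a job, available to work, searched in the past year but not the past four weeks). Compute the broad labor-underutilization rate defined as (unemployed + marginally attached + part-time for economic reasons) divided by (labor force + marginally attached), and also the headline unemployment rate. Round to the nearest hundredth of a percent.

Labor force = 129.18 + 9.93 = 139.11 million.
Numerator = 9.93 + 1.76 + 5.90 = 17.59 million.
Denominator = 139.11 + 1.76 = 140.87 million.
Broad rate = 17.59 / 140.87 = 12.49%.
Headline unemployment rate = 9.93 / 139.11 = 7.14%.

Broad underutilization rate ≈ 12.49%; headline unemployment rate ≈ 7.14%.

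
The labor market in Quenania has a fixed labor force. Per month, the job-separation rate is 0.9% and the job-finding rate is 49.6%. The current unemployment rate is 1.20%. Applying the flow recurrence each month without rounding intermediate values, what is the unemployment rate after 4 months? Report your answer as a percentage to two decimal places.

With a fixed labor force, u_{t+1} = u_t + s·(1−u_t) − f·u_t = u_t·(1−s−f) + s.
Here 1−s−f = 0.495 and s = 0.009.
u_1 = 0.012000 × 0.495 + 0.009 = 0.014940.
u_2 = 0.014940 × 0.495 + 0.009 = 0.016395.
u_3 = 0.016395 × 0.495 + 0.009 = 0.017116.
u_4 = 0.017116 × 0.495 + 0.009 = 0.017472.

Unemployment rate after four months ≈ 1.75%.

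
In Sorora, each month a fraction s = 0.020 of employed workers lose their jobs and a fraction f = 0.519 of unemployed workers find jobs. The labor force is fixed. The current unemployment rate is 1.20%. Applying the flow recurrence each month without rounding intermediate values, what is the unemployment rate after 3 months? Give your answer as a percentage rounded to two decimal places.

With a fixed labor force, u_{t+1} = u_t + s·(1−u_t) − f·u_t = u_t·(1−s−f) + s.
Here 1−s−f = 0.461 and s = 0.020.
u_1 = 0.012000 × 0.461 + 0.020 = 0.025532.
u_2 = 0.025532 × 0.461 + 0.020 = 0.031770.
u_3 = 0.031770 × 0.461 + 0.020 = 0.034646.

Unemployment rate after three months ≈ 3.46%.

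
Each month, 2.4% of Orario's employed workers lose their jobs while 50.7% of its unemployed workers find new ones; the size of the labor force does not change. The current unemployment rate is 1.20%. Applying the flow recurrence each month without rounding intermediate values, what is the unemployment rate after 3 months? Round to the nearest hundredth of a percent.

Unemployment rate after three months ≈ 4.18%.

With a fixed labor force, u_{t+1} = u_t + s·(1−u_t) − f·u_t = u_t·(1−s−f) + s.
Here 1−s−f = 0.469 and s = 0.024.
u_1 = 0.012000 × 0.469 + 0.024 = 0.029628.
u_2 = 0.029628 × 0.469 + 0.024 = 0.037896.
u_3 = 0.037896 × 0.469 + 0.024 = 0.041773.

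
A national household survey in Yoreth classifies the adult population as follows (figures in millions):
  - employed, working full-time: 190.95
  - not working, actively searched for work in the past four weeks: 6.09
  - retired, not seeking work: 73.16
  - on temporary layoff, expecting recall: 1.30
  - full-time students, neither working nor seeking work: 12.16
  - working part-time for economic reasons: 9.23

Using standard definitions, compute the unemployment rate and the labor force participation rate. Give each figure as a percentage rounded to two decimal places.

Unemployment rate ≈ 3.56%; labor force participation rate ≈ 70.87%.

Employed = 190.95 + 9.23 = 200.18 million (anyone who worked, including part-time for economic reasons, counts as employed).
Unemployed = 6.09 + 1.30 = 7.39 million (jobless and actively searching, or on temporary layoff).
Labor force = 200.18 + 7.39 = 207.57 million.
Not in labor force = 73.16 + 12.16 = 85.32 million (those not working and not actively searching are outside the labor force).
Civilian working-age population = 207.57 + 85.32 = 292.89 million.
Unemployment rate = 7.39 / 207.57 = 3.56%.
Labor force participation rate = 207.57 / 292.89 = 70.87%.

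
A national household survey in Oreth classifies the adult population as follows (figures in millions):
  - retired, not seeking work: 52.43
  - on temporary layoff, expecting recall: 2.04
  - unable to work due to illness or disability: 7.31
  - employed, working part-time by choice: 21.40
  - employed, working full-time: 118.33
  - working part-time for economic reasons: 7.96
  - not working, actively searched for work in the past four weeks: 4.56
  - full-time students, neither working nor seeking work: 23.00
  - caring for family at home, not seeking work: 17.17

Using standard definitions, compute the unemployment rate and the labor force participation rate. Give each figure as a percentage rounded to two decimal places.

Unemployment rate ≈ 4.28%; labor force participation rate ≈ 60.70%.

Employed = 21.40 + 118.33 + 7.96 = 147.69 million (anyone who worked, including part-time for economic reasons, counts as employed).
Unemployed = 2.04 + 4.56 = 6.60 million (jobless and actively searching, or on temporary layoff).
Labor force = 147.69 + 6.60 = 154.29 million.
Not in labor force = 52.43 + 7.31 + 23.00 + 17.17 = 99.91 million (those not working and not actively searching are outside the labor force).
Civilian working-age population = 154.29 + 99.91 = 254.20 million.
Unemployment rate = 6.60 / 154.29 = 4.28%.
Labor force participation rate = 154.29 / 254.20 = 60.70%.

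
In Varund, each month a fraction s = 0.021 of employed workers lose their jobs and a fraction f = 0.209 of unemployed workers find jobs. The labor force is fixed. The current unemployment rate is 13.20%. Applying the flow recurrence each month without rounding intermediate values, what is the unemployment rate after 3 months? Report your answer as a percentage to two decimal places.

With a fixed labor force, u_{t+1} = u_t + s·(1−u_t) − f·u_t = u_t·(1−s−f) + s.
Here 1−s−f = 0.770 and s = 0.021.
u_1 = 0.132000 × 0.770 + 0.021 = 0.122640.
u_2 = 0.122640 × 0.770 + 0.021 = 0.115433.
u_3 = 0.115433 × 0.770 + 0.021 = 0.109883.

Unemployment rate after three months ≈ 10.99%.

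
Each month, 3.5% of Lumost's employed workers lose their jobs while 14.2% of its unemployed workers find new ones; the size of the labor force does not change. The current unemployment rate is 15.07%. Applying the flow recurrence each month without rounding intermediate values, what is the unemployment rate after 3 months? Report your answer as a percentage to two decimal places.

With a fixed labor force, u_{t+1} = u_t + s·(1−u_t) − f·u_t = u_t·(1−s−f) + s.
Here 1−s−f = 0.823 and s = 0.035.
u_1 = 0.150700 × 0.823 + 0.035 = 0.159026.
u_2 = 0.159026 × 0.823 + 0.035 = 0.165878.
u_3 = 0.165878 × 0.823 + 0.035 = 0.171518.

Unemployment rate after three months ≈ 17.15%.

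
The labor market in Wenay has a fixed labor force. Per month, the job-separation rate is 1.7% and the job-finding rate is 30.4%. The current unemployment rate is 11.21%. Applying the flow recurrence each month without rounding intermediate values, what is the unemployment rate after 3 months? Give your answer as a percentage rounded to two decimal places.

With a fixed labor force, u_{t+1} = u_t + s·(1−u_t) − f·u_t = u_t·(1−s−f) + s.
Here 1−s−f = 0.679 and s = 0.017.
u_1 = 0.112100 × 0.679 + 0.017 = 0.093116.
u_2 = 0.093116 × 0.679 + 0.017 = 0.080226.
u_3 = 0.080226 × 0.679 + 0.017 = 0.071473.

Unemployment rate after three months ≈ 7.15%.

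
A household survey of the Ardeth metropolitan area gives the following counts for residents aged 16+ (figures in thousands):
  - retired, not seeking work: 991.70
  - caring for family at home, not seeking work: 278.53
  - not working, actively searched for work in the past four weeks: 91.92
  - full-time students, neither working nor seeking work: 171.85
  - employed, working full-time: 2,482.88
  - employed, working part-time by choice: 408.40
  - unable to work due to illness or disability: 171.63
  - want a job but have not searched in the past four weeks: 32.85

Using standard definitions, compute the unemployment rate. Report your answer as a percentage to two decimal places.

Unemployment rate ≈ 3.08%.

Employed = 2,482.88 + 408.40 = 2,891.28 thousand.
Unemployed = 91.92 thousand.
Labor force = 2,891.28 + 91.92 = 2,983.20 thousand.
Unemployment rate = 91.92 / 2,983.20 = 3.08%.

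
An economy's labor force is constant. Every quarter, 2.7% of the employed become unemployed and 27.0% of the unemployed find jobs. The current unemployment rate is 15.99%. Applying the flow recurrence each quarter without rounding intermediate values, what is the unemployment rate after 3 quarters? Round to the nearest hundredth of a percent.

With a fixed labor force, u_{t+1} = u_t + s·(1−u_t) − f·u_t = u_t·(1−s−f) + s.
Here 1−s−f = 0.703 and s = 0.027.
u_1 = 0.159900 × 0.703 + 0.027 = 0.139410.
u_2 = 0.139410 × 0.703 + 0.027 = 0.125005.
u_3 = 0.125005 × 0.703 + 0.027 = 0.114879.

Unemployment rate after three quarters ≈ 11.49%.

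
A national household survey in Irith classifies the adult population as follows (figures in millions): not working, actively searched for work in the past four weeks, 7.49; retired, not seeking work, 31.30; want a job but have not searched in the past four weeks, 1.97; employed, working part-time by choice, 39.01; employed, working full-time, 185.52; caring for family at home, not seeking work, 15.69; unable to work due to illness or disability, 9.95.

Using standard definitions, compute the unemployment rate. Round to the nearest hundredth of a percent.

Employed = 39.01 + 185.52 = 224.53 million.
Unemployed = 7.49 million.
Labor force = 224.53 + 7.49 = 232.02 million.
Unemployment rate = 7.49 / 232.02 = 3.23%.

Unemployment rate ≈ 3.23%.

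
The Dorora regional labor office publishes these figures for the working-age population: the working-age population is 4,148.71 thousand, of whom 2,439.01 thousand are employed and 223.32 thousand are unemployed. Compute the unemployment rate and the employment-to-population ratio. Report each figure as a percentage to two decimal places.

Unemployment rate ≈ 8.39%; employment-population ratio ≈ 58.79%.

Labor force = employed + unemployed = 2,439.01 + 223.32 = 2,662.33 thousand.
Unemployment rate = 223.32 / 2,662.33 = 8.39%.
Employment-population ratio = 2,439.01 / 4,148.71 = 58.79%.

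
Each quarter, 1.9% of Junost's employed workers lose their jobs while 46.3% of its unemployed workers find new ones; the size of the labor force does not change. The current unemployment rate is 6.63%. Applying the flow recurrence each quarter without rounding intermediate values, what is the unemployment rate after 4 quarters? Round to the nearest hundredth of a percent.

Unemployment rate after four quarters ≈ 4.14%.

With a fixed labor force, u_{t+1} = u_t + s·(1−u_t) − f·u_t = u_t·(1−s−f) + s.
Here 1−s−f = 0.518 and s = 0.019.
u_1 = 0.066300 × 0.518 + 0.019 = 0.053343.
u_2 = 0.053343 × 0.518 + 0.019 = 0.046632.
u_3 = 0.046632 × 0.518 + 0.019 = 0.043155.
u_4 = 0.043155 × 0.518 + 0.019 = 0.041354.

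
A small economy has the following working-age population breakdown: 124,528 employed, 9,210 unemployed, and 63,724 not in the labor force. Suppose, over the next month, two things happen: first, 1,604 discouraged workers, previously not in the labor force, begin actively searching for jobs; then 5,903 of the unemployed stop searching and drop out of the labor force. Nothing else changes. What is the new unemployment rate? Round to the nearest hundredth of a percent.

Initially, labor force = 124,528 + 9,210 = 133,738, so u = 9,210/133,738 = 6.89%.
After the first change, unemployed and labor force both rise by 1,604 → E = 124,528, U = 10,814, labor force = 135,342.
After the second change, unemployed and labor force both fall by 5,903 → E = 124,528, U = 4,911, labor force = 129,439.
New unemployment rate = 4,911 / 129,439 = 3.79%.

New unemployment rate ≈ 3.79%.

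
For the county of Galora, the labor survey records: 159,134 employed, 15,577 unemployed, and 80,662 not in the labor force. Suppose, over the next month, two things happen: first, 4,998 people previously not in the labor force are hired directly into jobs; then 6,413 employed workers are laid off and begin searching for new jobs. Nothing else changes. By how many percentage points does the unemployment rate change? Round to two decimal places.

Initially, labor force = 159,134 + 15,577 = 174,711, so u = 15,577/174,711 = 8.92%.
After the first change, employed and labor force both rise by 4,998; unemployed unchanged → E = 164,132, U = 15,577, labor force = 179,709.
After the second change, employed falls and unemployed rises by 6,413; labor force unchanged → E = 157,719, U = 21,990, labor force = 179,709.
New unemployment rate = 21,990 / 179,709 = 12.24%.
Change = 12.24% − 8.92% = +3.32 percentage points.

The unemployment rate changes by +3.32 percentage points.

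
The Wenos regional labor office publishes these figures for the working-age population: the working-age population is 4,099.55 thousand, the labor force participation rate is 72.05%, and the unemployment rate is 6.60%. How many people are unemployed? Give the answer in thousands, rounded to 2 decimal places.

Labor force = 0.7205 × 4,099.55 = 2,953.73 thousand.
Unemployed = 0.0660 × 2,953.73 ≈ 194.95 thousand.

About 194.95 thousand are unemployed.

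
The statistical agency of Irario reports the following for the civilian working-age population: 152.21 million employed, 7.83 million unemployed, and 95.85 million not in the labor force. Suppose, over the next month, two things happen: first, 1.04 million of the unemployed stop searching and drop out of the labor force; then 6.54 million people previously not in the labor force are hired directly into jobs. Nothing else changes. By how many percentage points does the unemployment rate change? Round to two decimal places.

Initially, labor force = 152.21 + 7.83 = 160.04 million, so u = 7.83/160.04 = 4.89%.
After the first change, unemployed and labor force both fall by 1.04 → E = 152.21, U = 6.79, labor force = 159.00 million.
After the second change, employed and labor force both rise by 6.54; unemployed unchanged → E = 158.75, U = 6.79, labor force = 165.54 million.
New unemployment rate = 6.79 / 165.54 = 4.10%.
Change = 4.10% − 4.89% = −0.79 percentage points.

The unemployment rate changes by −0.79 percentage points.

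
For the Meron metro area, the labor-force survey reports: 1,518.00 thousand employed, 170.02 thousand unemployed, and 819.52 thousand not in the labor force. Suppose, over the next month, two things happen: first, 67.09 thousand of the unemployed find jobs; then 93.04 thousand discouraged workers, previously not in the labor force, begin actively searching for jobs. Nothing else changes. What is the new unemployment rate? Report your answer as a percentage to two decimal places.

Initially, labor force = 1,518.00 + 170.02 = 1,688.02 thousand, so u = 170.02/1,688.02 = 10.07%.
After the first change, unemployed falls and employed rises by 67.09; labor force unchanged → E = 1,585.09, U = 102.93, labor force = 1,688.02 thousand.
After the second change, unemployed and labor force both rise by 93.04 → E = 1,585.09, U = 195.97, labor force = 1,781.06 thousand.
New unemployment rate = 195.97 / 1,781.06 = 11.00%.

New unemployment rate ≈ 11.00%.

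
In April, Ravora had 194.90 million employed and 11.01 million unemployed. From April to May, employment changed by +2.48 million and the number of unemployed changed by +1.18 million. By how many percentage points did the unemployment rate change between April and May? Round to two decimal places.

The unemployment rate changed by +0.47 percentage points.

April: labor force = 194.90 + 11.01 = 205.91; u = 11.01/205.91 = 5.35%.
May: labor force = 197.38 + 12.19 = 209.57; u = 12.19/209.57 = 5.82%.
Change = 5.82% − 5.35% = +0.47 pp.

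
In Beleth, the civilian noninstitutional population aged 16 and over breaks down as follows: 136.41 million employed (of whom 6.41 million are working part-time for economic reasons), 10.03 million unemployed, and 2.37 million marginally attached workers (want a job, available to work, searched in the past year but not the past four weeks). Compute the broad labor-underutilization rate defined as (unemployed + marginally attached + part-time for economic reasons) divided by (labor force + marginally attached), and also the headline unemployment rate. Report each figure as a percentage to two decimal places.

Labor force = 136.41 + 10.03 = 146.44 million.
Numerator = 10.03 + 2.37 + 6.41 = 18.81 million.
Denominator = 146.44 + 2.37 = 148.81 million.
Broad rate = 18.81 / 148.81 = 12.64%.
Headline unemployment rate = 10.03 / 146.44 = 6.85%.

Broad underutilization rate ≈ 12.64%; headline unemployment rate ≈ 6.85%.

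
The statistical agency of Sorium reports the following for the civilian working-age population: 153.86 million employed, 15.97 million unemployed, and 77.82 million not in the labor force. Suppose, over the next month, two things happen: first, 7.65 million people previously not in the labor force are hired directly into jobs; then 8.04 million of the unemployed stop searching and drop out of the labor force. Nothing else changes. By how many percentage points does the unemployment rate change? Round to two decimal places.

Initially, labor force = 153.86 + 15.97 = 169.83 million, so u = 15.97/169.83 = 9.40%.
After the first change, employed and labor force both rise by 7.65; unemployed unchanged → E = 161.51, U = 15.97, labor force = 177.48 million.
After the second change, unemployed and labor force both fall by 8.04 → E = 161.51, U = 7.93, labor force = 169.44 million.
New unemployment rate = 7.93 / 169.44 = 4.68%.
Change = 4.68% − 9.40% = −4.72 percentage points.

The unemployment rate changes by −4.72 percentage points.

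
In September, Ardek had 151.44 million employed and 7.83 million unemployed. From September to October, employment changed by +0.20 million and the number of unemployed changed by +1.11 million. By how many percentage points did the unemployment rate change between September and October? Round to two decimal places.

The unemployment rate changed by +0.65 percentage points.

September: labor force = 151.44 + 7.83 = 159.27; u = 7.83/159.27 = 4.92%.
October: labor force = 151.64 + 8.94 = 160.58; u = 8.94/160.58 = 5.57%.
Change = 5.57% − 4.92% = +0.65 pp.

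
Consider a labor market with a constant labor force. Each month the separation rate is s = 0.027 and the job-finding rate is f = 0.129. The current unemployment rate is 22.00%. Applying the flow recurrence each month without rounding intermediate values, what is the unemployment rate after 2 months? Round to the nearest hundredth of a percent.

With a fixed labor force, u_{t+1} = u_t + s·(1−u_t) − f·u_t = u_t·(1−s−f) + s.
Here 1−s−f = 0.844 and s = 0.027.
u_1 = 0.220000 × 0.844 + 0.027 = 0.212680.
u_2 = 0.212680 × 0.844 + 0.027 = 0.206502.

Unemployment rate after two months ≈ 20.65%.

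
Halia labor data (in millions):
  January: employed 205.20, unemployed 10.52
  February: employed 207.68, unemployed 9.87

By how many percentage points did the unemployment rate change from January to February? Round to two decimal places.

January: labor force = 205.20 + 10.52 = 215.72; u = 10.52/215.72 = 4.88%.
February: labor force = 207.68 + 9.87 = 217.55; u = 9.87/217.55 = 4.54%.
Change = 4.54% − 4.88% = −0.34 pp.

The unemployment rate changed by −0.34 percentage points.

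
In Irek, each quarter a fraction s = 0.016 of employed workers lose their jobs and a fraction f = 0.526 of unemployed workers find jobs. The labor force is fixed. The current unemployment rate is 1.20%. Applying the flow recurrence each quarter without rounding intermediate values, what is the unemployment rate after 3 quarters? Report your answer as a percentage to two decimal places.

Unemployment rate after three quarters ≈ 2.78%.

With a fixed labor force, u_{t+1} = u_t + s·(1−u_t) − f·u_t = u_t·(1−s−f) + s.
Here 1−s−f = 0.458 and s = 0.016.
u_1 = 0.012000 × 0.458 + 0.016 = 0.021496.
u_2 = 0.021496 × 0.458 + 0.016 = 0.025845.
u_3 = 0.025845 × 0.458 + 0.016 = 0.027837.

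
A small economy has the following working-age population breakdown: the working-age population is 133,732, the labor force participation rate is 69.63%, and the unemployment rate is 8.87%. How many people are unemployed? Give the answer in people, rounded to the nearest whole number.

About 8,260 are unemployed.

Labor force = 0.6963 × 133,732 = 93,118.
Unemployed = 0.0887 × 93,118 ≈ 8,260.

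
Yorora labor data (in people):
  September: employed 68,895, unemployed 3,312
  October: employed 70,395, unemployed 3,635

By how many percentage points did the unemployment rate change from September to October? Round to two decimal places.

September: labor force = 68,895 + 3,312 = 72,207; u = 3,312/72,207 = 4.59%.
October: labor force = 70,395 + 3,635 = 74,030; u = 3,635/74,030 = 4.91%.
Change = 4.91% − 4.59% = +0.32 pp.

The unemployment rate changed by +0.32 percentage points.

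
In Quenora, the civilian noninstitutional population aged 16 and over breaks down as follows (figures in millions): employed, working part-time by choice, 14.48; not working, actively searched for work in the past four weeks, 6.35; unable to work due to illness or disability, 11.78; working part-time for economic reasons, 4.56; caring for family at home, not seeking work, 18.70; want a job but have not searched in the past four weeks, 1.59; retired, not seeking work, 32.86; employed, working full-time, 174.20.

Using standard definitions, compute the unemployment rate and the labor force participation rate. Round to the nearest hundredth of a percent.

Unemployment rate ≈ 3.18%; labor force participation rate ≈ 75.45%.

Employed = 14.48 + 4.56 + 174.20 = 193.24 million (anyone who worked, including part-time for economic reasons, counts as employed).
Unemployed = 6.35 million.
Labor force = 193.24 + 6.35 = 199.59 million.
Not in labor force = 11.78 + 18.70 + 1.59 + 32.86 = 64.93 million (those not working and not actively searching are outside the labor force — including those who want a job but have given up searching).
Civilian working-age population = 199.59 + 64.93 = 264.52 million.
Unemployment rate = 6.35 / 199.59 = 3.18%.
Labor force participation rate = 199.59 / 264.52 = 75.45%.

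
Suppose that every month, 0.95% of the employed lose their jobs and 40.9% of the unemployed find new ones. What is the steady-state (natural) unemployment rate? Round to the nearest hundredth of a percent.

At steady state the flows balance: s·E = f·U, so U/(E+U) = s/(s+f).
u* = 0.95 / (0.95 + 40.9) = 0.95 / 41.85 = 2.27%.

Steady-state unemployment rate ≈ 2.27%.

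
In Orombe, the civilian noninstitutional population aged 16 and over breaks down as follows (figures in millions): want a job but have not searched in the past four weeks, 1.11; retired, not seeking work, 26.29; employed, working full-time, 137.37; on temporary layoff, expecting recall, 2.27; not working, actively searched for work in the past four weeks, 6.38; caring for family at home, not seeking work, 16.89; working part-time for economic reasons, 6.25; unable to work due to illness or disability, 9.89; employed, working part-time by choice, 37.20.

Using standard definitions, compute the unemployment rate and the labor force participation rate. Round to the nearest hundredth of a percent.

Unemployment rate ≈ 4.57%; labor force participation rate ≈ 77.76%.

Employed = 137.37 + 6.25 + 37.20 = 180.82 million (anyone who worked, including part-time for economic reasons, counts as employed).
Unemployed = 2.27 + 6.38 = 8.65 million (jobless and actively searching, or on temporary layoff).
Labor force = 180.82 + 8.65 = 189.47 million.
Not in labor force = 1.11 + 26.29 + 16.89 + 9.89 = 54.18 million (those not working and not actively searching are outside the labor force — including those who want a job but have given up searching).
Civilian working-age population = 189.47 + 54.18 = 243.65 million.
Unemployment rate = 8.65 / 189.47 = 4.57%.
Labor force participation rate = 189.47 / 243.65 = 77.76%.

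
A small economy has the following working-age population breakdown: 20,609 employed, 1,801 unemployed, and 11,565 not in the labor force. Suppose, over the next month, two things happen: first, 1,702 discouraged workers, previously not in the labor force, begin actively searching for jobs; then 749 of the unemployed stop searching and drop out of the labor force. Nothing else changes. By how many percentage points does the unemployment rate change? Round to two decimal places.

The unemployment rate changes by +3.75 percentage points.

Initially, labor force = 20,609 + 1,801 = 22,410, so u = 1,801/22,410 = 8.04%.
After the first change, unemployed and labor force both rise by 1,702 → E = 20,609, U = 3,503, labor force = 24,112.
After the second change, unemployed and labor force both fall by 749 → E = 20,609, U = 2,754, labor force = 23,363.
New unemployment rate = 2,754 / 23,363 = 11.79%.
Change = 11.79% − 8.04% = +3.75 percentage points.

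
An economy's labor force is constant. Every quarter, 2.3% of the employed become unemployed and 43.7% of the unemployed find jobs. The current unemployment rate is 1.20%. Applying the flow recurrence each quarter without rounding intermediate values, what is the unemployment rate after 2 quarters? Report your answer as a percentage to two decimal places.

Unemployment rate after two quarters ≈ 3.89%.

With a fixed labor force, u_{t+1} = u_t + s·(1−u_t) − f·u_t = u_t·(1−s−f) + s.
Here 1−s−f = 0.540 and s = 0.023.
u_1 = 0.012000 × 0.540 + 0.023 = 0.029480.
u_2 = 0.029480 × 0.540 + 0.023 = 0.038919.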